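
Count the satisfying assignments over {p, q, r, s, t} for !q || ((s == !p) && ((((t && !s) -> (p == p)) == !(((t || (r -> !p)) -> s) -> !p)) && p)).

Initial set: {T (!q || ((s == !p) && ((((t && !s) -> (p == p)) == !(((t || (r -> !p)) -> s) -> !p)) && p)))}.
T (!q || ((s == !p) && ((((t && !s) -> (p == p)) == !(((t || (r -> !p)) -> s) -> !p)) && p))): β-rule — branch into T !q  //  T ((s == !p) && ((((t && !s) -> (p == p)) == !(((t || (r -> !p)) -> s) -> !p)) && p)).
  branch 1 (add T !q):
    ○ open, literals {q=false}.
  branch 2 (add T ((s == !p) && ((((t && !s) -> (p == p)) == !(((t || (r -> !p)) -> s) -> !p)) && p))):
    T ((s == !p) && ((((t && !s) -> (p == p)) == !(((t || (r -> !p)) -> s) -> !p)) && p)): α-rule — add T (s == !p), T ((((t && !s) -> (p == p)) == !(((t || (r -> !p)) -> s) -> !p)) && p).
    T ((((t && !s) -> (p == p)) == !(((t || (r -> !p)) -> s) -> !p)) && p): α-rule — add T (((t && !s) -> (p == p)) == !(((t || (r -> !p)) -> s) -> !p)), T p.
    T (s == !p): β-rule — branch into T s, T !p  //  F s, F !p.
      branch 2.1 (add T s, T !p):
        × closes — contains both p and !p.
      branch 2.2 (add F s, F !p):
        T (((t && !s) -> (p == p)) == !(((t || (r -> !p)) -> s) -> !p)): β-rule — branch into T ((t && !s) -> (p == p)), T !(((t || (r -> !p)) -> s) -> !p)  //  F ((t && !s) -> (p == p)), F !(((t || (r -> !p)) -> s) -> !p).
          branch 2.2.1 (add T ((t && !s) -> (p == p)), T !(((t || (r -> !p)) -> s) -> !p)):
            T !(((t || (r -> !p)) -> s) -> !p): α-rule — add T ((t || (r -> !p)) -> s), F !p.
            T ((t && !s) -> (p == p)): β-rule — branch into F (t && !s)  //  T (p == p).
              branch 2.2.1.1 (add F (t && !s)):
                T ((t || (r -> !p)) -> s): β-rule — branch into F (t || (r -> !p))  //  T s.
                  branch 2.2.1.1.1 (add F (t || (r -> !p))):
                    F (t || (r -> !p)): α-rule — add F t, F (r -> !p).
                    F (r -> !p): α-rule — add T r, F !p.
                    F (t && !s): β-rule — branch into F t  //  F !s.
                      branch 2.2.1.1.1.1 (add F t):
                        ○ open, literals {p=true, r=true, s=false, t=false}.
                      branch 2.2.1.1.1.2 (add F !s):
                        × closes — contains both s and !s.
                  branch 2.2.1.1.2 (add T s):
                    × closes — contains both s and !s.
              branch 2.2.1.2 (add T (p == p)):
                T ((t || (r -> !p)) -> s): β-rule — branch into F (t || (r -> !p))  //  T s.
                  branch 2.2.1.2.1 (add F (t || (r -> !p))):
                    F (t || (r -> !p)): α-rule — add F t, F (r -> !p).
                    F (r -> !p): α-rule — add T r, F !p.
                    T (p == p): β-rule — branch into T p, T p  //  F p, F p.
                      branch 2.2.1.2.1.1 (add T p, T p):
                        ○ open, literals {p=true, r=true, s=false, t=false}.
                      branch 2.2.1.2.1.2 (add F p, F p):
                        × closes — contains both p and !p.
                  branch 2.2.1.2.2 (add T s):
                    × closes — contains both s and !s.
          branch 2.2.2 (add F ((t && !s) -> (p == p)), F !(((t || (r -> !p)) -> s) -> !p)):
            F ((t && !s) -> (p == p)): α-rule — add T (t && !s), F (p == p).
            T (t && !s): α-rule — add T t, T !s.
            F !(((t || (r -> !p)) -> s) -> !p): β-rule — branch into F ((t || (r -> !p)) -> s)  //  T !p.
              branch 2.2.2.1 (add F ((t || (r -> !p)) -> s)):
                F ((t || (r -> !p)) -> s): α-rule — add T (t || (r -> !p)), F s.
                F (p == p): β-rule — branch into T p, F p  //  F p, T p.
                  branch 2.2.2.1.1 (add T p, F p):
                    × closes — contains both p and !p.
                  branch 2.2.2.1.2 (add F p, T p):
                    × closes — contains both p and !p.
              branch 2.2.2.2 (add T !p):
                × closes — contains both p and !p.
8 branches closed, 3 open.
Each open branch fixes some atoms; the unmentioned ones are free. Counting distinct full assignments: branch {q=false} (p, r, s, t) contributes 16 new; branch {p=true, r=true, s=false, t=false} (q) contributes 1 new; branch {p=true, r=true, s=false, t=false} (q) contributes 0 new. Total: 17.

17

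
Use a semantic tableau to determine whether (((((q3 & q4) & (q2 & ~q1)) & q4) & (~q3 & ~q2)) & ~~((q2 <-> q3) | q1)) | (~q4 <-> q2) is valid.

Not valid

Assume the negation and expand:
Initial set: {~((((((q3 & q4) & (q2 & ~q1)) & q4) & (~q3 & ~q2)) & ~~((q2 <-> q3) | q1)) | (~q4 <-> q2))}.
~((((((q3 & q4) & (q2 & ~q1)) & q4) & (~q3 & ~q2)) & ~~((q2 <-> q3) | q1)) | (~q4 <-> q2)): α-rule — add ~(((((q3 & q4) & (q2 & ~q1)) & q4) & (~q3 & ~q2)) & ~~((q2 <-> q3) | q1)), ~(~q4 <-> q2).
~(((((q3 & q4) & (q2 & ~q1)) & q4) & (~q3 & ~q2)) & ~~((q2 <-> q3) | q1)): β-rule — branch into ~((((q3 & q4) & (q2 & ~q1)) & q4) & (~q3 & ~q2))  //  ~~~((q2 <-> q3) | q1).
  branch 1 (add ~((((q3 & q4) & (q2 & ~q1)) & q4) & (~q3 & ~q2))):
    ~(~q4 <-> q2): β-rule — branch into ~q4, ~q2  //  ~~q4, q2.
      branch 1.1 (add ~q4, ~q2):
        ~((((q3 & q4) & (q2 & ~q1)) & q4) & (~q3 & ~q2)): β-rule — branch into ~(((q3 & q4) & (q2 & ~q1)) & q4)  //  ~(~q3 & ~q2).
          branch 1.1.1 (add ~(((q3 & q4) & (q2 & ~q1)) & q4)):
            ~(((q3 & q4) & (q2 & ~q1)) & q4): β-rule — branch into ~((q3 & q4) & (q2 & ~q1))  //  ~q4.
              branch 1.1.1.1 (add ~((q3 & q4) & (q2 & ~q1))):
                ~((q3 & q4) & (q2 & ~q1)): β-rule — branch into ~(q3 & q4)  //  ~(q2 & ~q1).
                  branch 1.1.1.1.1 (add ~(q3 & q4)):
                    ~(q3 & q4): β-rule — branch into ~q3  //  ~q4.
                      branch 1.1.1.1.1.1 (add ~q3):
                        ○ open, literals {q2=F, q3=F, q4=F}.
                      branch 1.1.1.1.1.2 (add ~q4):
                        ○ open, literals {q2=F, q4=F}.
                  branch 1.1.1.1.2 (add ~(q2 & ~q1)):
                    ~(q2 & ~q1): β-rule — branch into ~q2  //  ~~q1.
                      branch 1.1.1.1.2.1 (add ~q2):
                        ○ open, literals {q2=F, q4=F}.
                      branch 1.1.1.1.2.2 (add ~~q1):
                        ○ open, literals {q1=T, q2=F, q4=F}.
              branch 1.1.1.2 (add ~q4):
                ○ open, literals {q2=F, q4=F}.
          branch 1.1.2 (add ~(~q3 & ~q2)):
            ~(~q3 & ~q2): β-rule — branch into ~~q3  //  ~~q2.
              branch 1.1.2.1 (add ~~q3):
                ○ open, literals {q2=F, q3=T, q4=F}.
              branch 1.1.2.2 (add ~~q2):
                × closes — contains both q2 and ~q2.
      branch 1.2 (add ~~q4, q2):
        ~((((q3 & q4) & (q2 & ~q1)) & q4) & (~q3 & ~q2)): β-rule — branch into ~(((q3 & q4) & (q2 & ~q1)) & q4)  //  ~(~q3 & ~q2).
          branch 1.2.1 (add ~(((q3 & q4) & (q2 & ~q1)) & q4)):
            ~(((q3 & q4) & (q2 & ~q1)) & q4): β-rule — branch into ~((q3 & q4) & (q2 & ~q1))  //  ~q4.
              branch 1.2.1.1 (add ~((q3 & q4) & (q2 & ~q1))):
                ~((q3 & q4) & (q2 & ~q1)): β-rule — branch into ~(q3 & q4)  //  ~(q2 & ~q1).
                  branch 1.2.1.1.1 (add ~(q3 & q4)):
                    ~(q3 & q4): β-rule — branch into ~q3  //  ~q4.
                      branch 1.2.1.1.1.1 (add ~q3):
                        ○ open, literals {q2=T, q3=F, q4=T}.
                      branch 1.2.1.1.1.2 (add ~q4):
                        × closes — contains both q4 and ~q4.
                  branch 1.2.1.1.2 (add ~(q2 & ~q1)):
                    ~(q2 & ~q1): β-rule — branch into ~q2  //  ~~q1.
                      branch 1.2.1.1.2.1 (add ~q2):
                        × closes — contains both q2 and ~q2.
                      branch 1.2.1.1.2.2 (add ~~q1):
                        ○ open, literals {q1=T, q2=T, q4=T}.
              branch 1.2.1.2 (add ~q4):
                × closes — contains both q4 and ~q4.
          branch 1.2.2 (add ~(~q3 & ~q2)):
            ~(~q3 & ~q2): β-rule — branch into ~~q3  //  ~~q2.
              branch 1.2.2.1 (add ~~q3):
                ○ open, literals {q2=T, q3=T, q4=T}.
              branch 1.2.2.2 (add ~~q2):
                ○ open, literals {q2=T, q4=T}.
  branch 2 (add ~~~((q2 <-> q3) | q1)):
    ~~~((q2 <-> q3) | q1): drop double negation, giving ~((q2 <-> q3) | q1).
    ~((q2 <-> q3) | q1): α-rule — add ~(q2 <-> q3), ~q1.
    ~(~q4 <-> q2): β-rule — branch into ~q4, ~q2  //  ~~q4, q2.
      branch 2.1 (add ~q4, ~q2):
        ~(q2 <-> q3): β-rule — branch into q2, ~q3  //  ~q2, q3.
          branch 2.1.1 (add q2, ~q3):
            × closes — contains both q2 and ~q2.
          branch 2.1.2 (add ~q2, q3):
            ○ open, literals {q1=F, q2=F, q3=T, q4=F}.
      branch 2.2 (add ~~q4, q2):
        ~(q2 <-> q3): β-rule — branch into q2, ~q3  //  ~q2, q3.
          branch 2.2.1 (add q2, ~q3):
            ○ open, literals {q1=F, q2=T, q3=F, q4=T}.
          branch 2.2.2 (add ~q2, q3):
            × closes — contains both q2 and ~q2.
6 branches closed, 12 open.
An open branch gives a countermodel: q2=F, q3=F, q4=F (unmentioned atoms arbitrary); under it the original formula is false.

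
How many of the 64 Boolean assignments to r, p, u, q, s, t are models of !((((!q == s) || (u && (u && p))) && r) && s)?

54

Initial set: {!((((!q == s) || (u && (u && p))) && r) && s)}.
!((((!q == s) || (u && (u && p))) && r) && s): β-rule — branch into !(((!q == s) || (u && (u && p))) && r)  //  !s.
  branch 1 (add !(((!q == s) || (u && (u && p))) && r)):
    !(((!q == s) || (u && (u && p))) && r): β-rule — branch into !((!q == s) || (u && (u && p)))  //  !r.
      branch 1.1 (add !((!q == s) || (u && (u && p)))):
        !((!q == s) || (u && (u && p))): α-rule — add !(!q == s), !(u && (u && p)).
        !(!q == s): β-rule — branch into !q, !s  //  !!q, s.
          branch 1.1.1 (add !q, !s):
            !(u && (u && p)): β-rule — branch into !u  //  !(u && p).
              branch 1.1.1.1 (add !u):
                ○ open, literals {q=false, s=false, u=false}.
              branch 1.1.1.2 (add !(u && p)):
                !(u && p): β-rule — branch into !u  //  !p.
                  branch 1.1.1.2.1 (add !u):
                    ○ open, literals {q=false, s=false, u=false}.
                  branch 1.1.1.2.2 (add !p):
                    ○ open, literals {p=false, q=false, s=false}.
          branch 1.1.2 (add !!q, s):
            !(u && (u && p)): β-rule — branch into !u  //  !(u && p).
              branch 1.1.2.1 (add !u):
                ○ open, literals {q=true, s=true, u=false}.
              branch 1.1.2.2 (add !(u && p)):
                !(u && p): β-rule — branch into !u  //  !p.
                  branch 1.1.2.2.1 (add !u):
                    ○ open, literals {q=true, s=true, u=false}.
                  branch 1.1.2.2.2 (add !p):
                    ○ open, literals {p=false, q=true, s=true}.
      branch 1.2 (add !r):
        ○ open, literals {r=false}.
  branch 2 (add !s):
    ○ open, literals {s=false}.
0 branches closed, 8 open.
Each open branch fixes some atoms; the unmentioned ones are free. Counting distinct full assignments: branch {q=false, s=false, u=false} (r, p, t) contributes 8 new; branch {q=false, s=false, u=false} (r, p, t) contributes 0 new; branch {p=false, q=false, s=false} (r, u, t) contributes 4 new; branch {q=true, s=true, u=false} (r, p, t) contributes 8 new; branch {q=true, s=true, u=false} (r, p, t) contributes 0 new; branch {p=false, q=true, s=true} (r, u, t) contributes 4 new; branch {r=false} (p, u, q, s, t) contributes 20 new; branch {s=false} (r, p, u, q, t) contributes 10 new. Total: 54.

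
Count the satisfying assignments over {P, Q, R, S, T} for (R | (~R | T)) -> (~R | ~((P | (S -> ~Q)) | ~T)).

17

Initial set: {((R | (~R | T)) -> (~R | ~((P | (S -> ~Q)) | ~T)))}.
((R | (~R | T)) -> (~R | ~((P | (S -> ~Q)) | ~T))): β-rule — branch into ~(R | (~R | T))  //  (~R | ~((P | (S -> ~Q)) | ~T)).
  branch 1 (add ~(R | (~R | T))):
    ~(R | (~R | T)): α-rule — add ~R, ~(~R | T).
    ~(~R | T): α-rule — add ~~R, ~T.
    × closes — contains both R and ~R.
  branch 2 (add (~R | ~((P | (S -> ~Q)) | ~T))):
    (~R | ~((P | (S -> ~Q)) | ~T)): β-rule — branch into ~R  //  ~((P | (S -> ~Q)) | ~T).
      branch 2.1 (add ~R):
        ○ open, literals {R=0}.
      branch 2.2 (add ~((P | (S -> ~Q)) | ~T)):
        ~((P | (S -> ~Q)) | ~T): α-rule — add ~(P | (S -> ~Q)), ~~T.
        ~(P | (S -> ~Q)): α-rule — add ~P, ~(S -> ~Q).
        ~(S -> ~Q): α-rule — add S, ~~Q.
        ○ open, literals {P=0, Q=1, S=1, T=1}.
1 branch closed, 2 open.
Each open branch fixes some atoms; the unmentioned ones are free. Counting distinct full assignments: branch {R=0} (P, Q, S, T) contributes 16 new; branch {P=0, Q=1, S=1, T=1} (R) contributes 1 new. Total: 17.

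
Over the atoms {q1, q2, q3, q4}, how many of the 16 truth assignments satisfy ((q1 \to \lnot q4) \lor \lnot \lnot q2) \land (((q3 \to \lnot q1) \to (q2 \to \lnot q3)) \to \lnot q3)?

9

Initial set: {(((q1 \to \lnot q4) \lor \lnot \lnot q2) \land (((q3 \to \lnot q1) \to (q2 \to \lnot q3)) \to \lnot q3))}.
(((q1 \to \lnot q4) \lor \lnot \lnot q2) \land (((q3 \to \lnot q1) \to (q2 \to \lnot q3)) \to \lnot q3)): α-rule — add ((q1 \to \lnot q4) \lor \lnot \lnot q2), (((q3 \to \lnot q1) \to (q2 \to \lnot q3)) \to \lnot q3).
((q1 \to \lnot q4) \lor \lnot \lnot q2): β-rule — branch into (q1 \to \lnot q4)  //  \lnot \lnot q2.
  branch 1 (add (q1 \to \lnot q4)):
    (((q3 \to \lnot q1) \to (q2 \to \lnot q3)) \to \lnot q3): β-rule — branch into \lnot ((q3 \to \lnot q1) \to (q2 \to \lnot q3))  //  \lnot q3.
      branch 1.1 (add \lnot ((q3 \to \lnot q1) \to (q2 \to \lnot q3))):
        \lnot ((q3 \to \lnot q1) \to (q2 \to \lnot q3)): α-rule — add (q3 \to \lnot q1), \lnot (q2 \to \lnot q3).
        \lnot (q2 \to \lnot q3): α-rule — add q2, \lnot \lnot q3.
        (q1 \to \lnot q4): β-rule — branch into \lnot q1  //  \lnot q4.
          branch 1.1.1 (add \lnot q1):
            (q3 \to \lnot q1): β-rule — branch into \lnot q3  //  \lnot q1.
              branch 1.1.1.1 (add \lnot q3):
                × closes — contains both q3 and \lnot q3.
              branch 1.1.1.2 (add \lnot q1):
                ○ open, literals {q1=F, q2=T, q3=T}.
          branch 1.1.2 (add \lnot q4):
            (q3 \to \lnot q1): β-rule — branch into \lnot q3  //  \lnot q1.
              branch 1.1.2.1 (add \lnot q3):
                × closes — contains both q3 and \lnot q3.
              branch 1.1.2.2 (add \lnot q1):
                ○ open, literals {q1=F, q2=T, q3=T, q4=F}.
      branch 1.2 (add \lnot q3):
        (q1 \to \lnot q4): β-rule — branch into \lnot q1  //  \lnot q4.
          branch 1.2.1 (add \lnot q1):
            ○ open, literals {q1=F, q3=F}.
          branch 1.2.2 (add \lnot q4):
            ○ open, literals {q3=F, q4=F}.
  branch 2 (add \lnot \lnot q2):
    \lnot \lnot q2: drop double negation, giving q2.
    (((q3 \to \lnot q1) \to (q2 \to \lnot q3)) \to \lnot q3): β-rule — branch into \lnot ((q3 \to \lnot q1) \to (q2 \to \lnot q3))  //  \lnot q3.
      branch 2.1 (add \lnot ((q3 \to \lnot q1) \to (q2 \to \lnot q3))):
        \lnot ((q3 \to \lnot q1) \to (q2 \to \lnot q3)): α-rule — add (q3 \to \lnot q1), \lnot (q2 \to \lnot q3).
        \lnot (q2 \to \lnot q3): α-rule — add q2, \lnot \lnot q3.
        (q3 \to \lnot q1): β-rule — branch into \lnot q3  //  \lnot q1.
          branch 2.1.1 (add \lnot q3):
            × closes — contains both q3 and \lnot q3.
          branch 2.1.2 (add \lnot q1):
            ○ open, literals {q1=F, q2=T, q3=T}.
      branch 2.2 (add \lnot q3):
        ○ open, literals {q2=T, q3=F}.
3 branches closed, 6 open.
Each open branch fixes some atoms; the unmentioned ones are free. Counting distinct full assignments: branch {q1=F, q2=T, q3=T} (q4) contributes 2 new; branch {q1=F, q2=T, q3=T, q4=F} (none free) contributes 0 new; branch {q1=F, q3=F} (q2, q4) contributes 4 new; branch {q3=F, q4=F} (q1, q2) contributes 2 new; branch {q1=F, q2=T, q3=T} (q4) contributes 0 new; branch {q2=T, q3=F} (q1, q4) contributes 1 new. Total: 9.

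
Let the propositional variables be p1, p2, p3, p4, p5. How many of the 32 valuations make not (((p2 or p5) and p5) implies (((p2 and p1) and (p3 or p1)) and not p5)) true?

Initial set: {T not (((p2 or p5) and p5) implies (((p2 and p1) and (p3 or p1)) and not p5))}.
T not (((p2 or p5) and p5) implies (((p2 and p1) and (p3 or p1)) and not p5)): α-rule — add T ((p2 or p5) and p5), F (((p2 and p1) and (p3 or p1)) and not p5).
T ((p2 or p5) and p5): α-rule — add T (p2 or p5), T p5.
F (((p2 and p1) and (p3 or p1)) and not p5): β-rule — branch into F ((p2 and p1) and (p3 or p1))  //  F not p5.
  branch 1 (add F ((p2 and p1) and (p3 or p1))):
    T (p2 or p5): β-rule — branch into T p2  //  T p5.
      branch 1.1 (add T p2):
        F ((p2 and p1) and (p3 or p1)): β-rule — branch into F (p2 and p1)  //  F (p3 or p1).
          branch 1.1.1 (add F (p2 and p1)):
            F (p2 and p1): β-rule — branch into F p2  //  F p1.
              branch 1.1.1.1 (add F p2):
                × closes — contains both p2 and not p2.
              branch 1.1.1.2 (add F p1):
                ○ open, literals {p1=F, p2=T, p5=T}.
          branch 1.1.2 (add F (p3 or p1)):
            F (p3 or p1): α-rule — add F p3, F p1.
            ○ open, literals {p1=F, p2=T, p3=F, p5=T}.
      branch 1.2 (add T p5):
        F ((p2 and p1) and (p3 or p1)): β-rule — branch into F (p2 and p1)  //  F (p3 or p1).
          branch 1.2.1 (add F (p2 and p1)):
            F (p2 and p1): β-rule — branch into F p2  //  F p1.
              branch 1.2.1.1 (add F p2):
                ○ open, literals {p2=F, p5=T}.
              branch 1.2.1.2 (add F p1):
                ○ open, literals {p1=F, p5=T}.
          branch 1.2.2 (add F (p3 or p1)):
            F (p3 or p1): α-rule — add F p3, F p1.
            ○ open, literals {p1=F, p3=F, p5=T}.
  branch 2 (add F not p5):
    T (p2 or p5): β-rule — branch into T p2  //  T p5.
      branch 2.1 (add T p2):
        ○ open, literals {p2=T, p5=T}.
      branch 2.2 (add T p5):
        ○ open, literals {p5=T}.
1 branch closed, 7 open.
Each open branch fixes some atoms; the unmentioned ones are free. Counting distinct full assignments: branch {p1=F, p2=T, p5=T} (p3, p4) contributes 4 new; branch {p1=F, p2=T, p3=F, p5=T} (p4) contributes 0 new; branch {p2=F, p5=T} (p1, p3, p4) contributes 8 new; branch {p1=F, p5=T} (p2, p3, p4) contributes 0 new; branch {p1=F, p3=F, p5=T} (p2, p4) contributes 0 new; branch {p2=T, p5=T} (p1, p3, p4) contributes 4 new; branch {p5=T} (p1, p2, p3, p4) contributes 0 new. Total: 16.

16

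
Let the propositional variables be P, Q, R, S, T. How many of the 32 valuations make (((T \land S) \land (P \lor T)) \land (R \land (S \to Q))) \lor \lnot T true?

Initial set: {T ((((T \land S) \land (P \lor T)) \land (R \land (S \to Q))) \lor \lnot T)}.
T ((((T \land S) \land (P \lor T)) \land (R \land (S \to Q))) \lor \lnot T): β-rule — branch into T (((T \land S) \land (P \lor T)) \land (R \land (S \to Q)))  //  T \lnot T.
  branch 1 (add T (((T \land S) \land (P \lor T)) \land (R \land (S \to Q)))):
    T (((T \land S) \land (P \lor T)) \land (R \land (S \to Q))): α-rule — add T ((T \land S) \land (P \lor T)), T (R \land (S \to Q)).
    T ((T \land S) \land (P \lor T)): α-rule — add T (T \land S), T (P \lor T).
    T (R \land (S \to Q)): α-rule — add T R, T (S \to Q).
    T (T \land S): α-rule — add T T, T S.
    T (P \lor T): β-rule — branch into T P  //  T T.
      branch 1.1 (add T P):
        T (S \to Q): β-rule — branch into F S  //  T Q.
          branch 1.1.1 (add F S):
            × closes — contains both S and \lnot S.
          branch 1.1.2 (add T Q):
            ○ open, literals {P=true, Q=true, R=true, S=true, T=true}.
      branch 1.2 (add T T):
        T (S \to Q): β-rule — branch into F S  //  T Q.
          branch 1.2.1 (add F S):
            × closes — contains both S and \lnot S.
          branch 1.2.2 (add T Q):
            ○ open, literals {Q=true, R=true, S=true, T=true}.
  branch 2 (add T \lnot T):
    ○ open, literals {T=false}.
2 branches closed, 3 open.
Each open branch fixes some atoms; the unmentioned ones are free. Counting distinct full assignments: branch {P=true, Q=true, R=true, S=true, T=true} (none free) contributes 1 new; branch {Q=true, R=true, S=true, T=true} (P) contributes 1 new; branch {T=false} (P, Q, R, S) contributes 16 new. Total: 18.

18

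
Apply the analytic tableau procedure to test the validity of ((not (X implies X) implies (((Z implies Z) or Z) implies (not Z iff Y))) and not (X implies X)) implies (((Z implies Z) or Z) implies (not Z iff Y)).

Assume the negation and expand:
Initial set: {not (((not (X implies X) implies (((Z implies Z) or Z) implies (not Z iff Y))) and not (X implies X)) implies (((Z implies Z) or Z) implies (not Z iff Y)))}.
not (((not (X implies X) implies (((Z implies Z) or Z) implies (not Z iff Y))) and not (X implies X)) implies (((Z implies Z) or Z) implies (not Z iff Y))): α-rule — add ((not (X implies X) implies (((Z implies Z) or Z) implies (not Z iff Y))) and not (X implies X)), not (((Z implies Z) or Z) implies (not Z iff Y)).
((not (X implies X) implies (((Z implies Z) or Z) implies (not Z iff Y))) and not (X implies X)): α-rule — add (not (X implies X) implies (((Z implies Z) or Z) implies (not Z iff Y))), not (X implies X).
not (((Z implies Z) or Z) implies (not Z iff Y)): α-rule — add ((Z implies Z) or Z), not (not Z iff Y).
not (X implies X): α-rule — add X, not X.
× closes — contains both X and not X.
All 1 branch closes.
Every branch closed, so the negation is unsatisfiable and the formula is valid.

Valid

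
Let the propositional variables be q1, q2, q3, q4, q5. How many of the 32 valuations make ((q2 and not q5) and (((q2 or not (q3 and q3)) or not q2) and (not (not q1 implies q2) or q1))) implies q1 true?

Initial set: {(((q2 and not q5) and (((q2 or not (q3 and q3)) or not q2) and (not (not q1 implies q2) or q1))) implies q1)}.
(((q2 and not q5) and (((q2 or not (q3 and q3)) or not q2) and (not (not q1 implies q2) or q1))) implies q1): β-rule — branch into not ((q2 and not q5) and (((q2 or not (q3 and q3)) or not q2) and (not (not q1 implies q2) or q1)))  //  q1.
  branch 1 (add not ((q2 and not q5) and (((q2 or not (q3 and q3)) or not q2) and (not (not q1 implies q2) or q1)))):
    not ((q2 and not q5) and (((q2 or not (q3 and q3)) or not q2) and (not (not q1 implies q2) or q1))): β-rule — branch into not (q2 and not q5)  //  not (((q2 or not (q3 and q3)) or not q2) and (not (not q1 implies q2) or q1)).
      branch 1.1 (add not (q2 and not q5)):
        not (q2 and not q5): β-rule — branch into not q2  //  not not q5.
          branch 1.1.1 (add not q2):
            ○ open, literals {q2=false}.
          branch 1.1.2 (add not not q5):
            ○ open, literals {q5=true}.
      branch 1.2 (add not (((q2 or not (q3 and q3)) or not q2) and (not (not q1 implies q2) or q1))):
        not (((q2 or not (q3 and q3)) or not q2) and (not (not q1 implies q2) or q1)): β-rule — branch into not ((q2 or not (q3 and q3)) or not q2)  //  not (not (not q1 implies q2) or q1).
          branch 1.2.1 (add not ((q2 or not (q3 and q3)) or not q2)):
            not ((q2 or not (q3 and q3)) or not q2): α-rule — add not (q2 or not (q3 and q3)), not not q2.
            not (q2 or not (q3 and q3)): α-rule — add not q2, not not (q3 and q3).
            × closes — contains both q2 and not q2.
          branch 1.2.2 (add not (not (not q1 implies q2) or q1)):
            not (not (not q1 implies q2) or q1): α-rule — add not not (not q1 implies q2), not q1.
            not not (not q1 implies q2): β-rule — branch into not not q1  //  q2.
              branch 1.2.2.1 (add not not q1):
                × closes — contains both q1 and not q1.
              branch 1.2.2.2 (add q2):
                ○ open, literals {q1=false, q2=true}.
  branch 2 (add q1):
    ○ open, literals {q1=true}.
2 branches closed, 4 open.
Each open branch fixes some atoms; the unmentioned ones are free. Counting distinct full assignments: branch {q2=false} (q1, q3, q4, q5) contributes 16 new; branch {q5=true} (q1, q2, q3, q4) contributes 8 new; branch {q1=false, q2=true} (q3, q4, q5) contributes 4 new; branch {q1=true} (q2, q3, q4, q5) contributes 4 new. Total: 32.

32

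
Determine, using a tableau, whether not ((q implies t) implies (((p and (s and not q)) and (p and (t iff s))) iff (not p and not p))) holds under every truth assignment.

Assume the negation and expand:
Initial set: {not not ((q implies t) implies (((p and (s and not q)) and (p and (t iff s))) iff (not p and not p)))}.
not not ((q implies t) implies (((p and (s and not q)) and (p and (t iff s))) iff (not p and not p))): β-rule — branch into not (q implies t)  //  (((p and (s and not q)) and (p and (t iff s))) iff (not p and not p)).
  branch 1 (add not (q implies t)):
    not (q implies t): α-rule — add q, not t.
    ○ open, literals {q=1, t=0}.
  branch 2 (add (((p and (s and not q)) and (p and (t iff s))) iff (not p and not p))):
    (((p and (s and not q)) and (p and (t iff s))) iff (not p and not p)): β-rule — branch into ((p and (s and not q)) and (p and (t iff s))), (not p and not p)  //  not ((p and (s and not q)) and (p and (t iff s))), not (not p and not p).
      branch 2.1 (add ((p and (s and not q)) and (p and (t iff s))), (not p and not p)):
        ((p and (s and not q)) and (p and (t iff s))): α-rule — add (p and (s and not q)), (p and (t iff s)).
        (not p and not p): α-rule — add not p, not p.
        (p and (s and not q)): α-rule — add p, (s and not q).
        × closes — contains both p and not p.
      branch 2.2 (add not ((p and (s and not q)) and (p and (t iff s))), not (not p and not p)):
        not ((p and (s and not q)) and (p and (t iff s))): β-rule — branch into not (p and (s and not q))  //  not (p and (t iff s)).
          branch 2.2.1 (add not (p and (s and not q))):
            not (not p and not p): β-rule — branch into not not p  //  not not p.
              branch 2.2.1.1 (add not not p):
                not (p and (s and not q)): β-rule — branch into not p  //  not (s and not q).
                  branch 2.2.1.1.1 (add not p):
                    × closes — contains both p and not p.
                  branch 2.2.1.1.2 (add not (s and not q)):
                    not (s and not q): β-rule — branch into not s  //  not not q.
                      branch 2.2.1.1.2.1 (add not s):
                        ○ open, literals {p=1, s=0}.
                      branch 2.2.1.1.2.2 (add not not q):
                        ○ open, literals {p=1, q=1}.
              branch 2.2.1.2 (add not not p):
                not (p and (s and not q)): β-rule — branch into not p  //  not (s and not q).
                  branch 2.2.1.2.1 (add not p):
                    × closes — contains both p and not p.
                  branch 2.2.1.2.2 (add not (s and not q)):
                    not (s and not q): β-rule — branch into not s  //  not not q.
                      branch 2.2.1.2.2.1 (add not s):
                        ○ open, literals {p=1, s=0}.
                      branch 2.2.1.2.2.2 (add not not q):
                        ○ open, literals {p=1, q=1}.
          branch 2.2.2 (add not (p and (t iff s))):
            not (not p and not p): β-rule — branch into not not p  //  not not p.
              branch 2.2.2.1 (add not not p):
                not (p and (t iff s)): β-rule — branch into not p  //  not (t iff s).
                  branch 2.2.2.1.1 (add not p):
                    × closes — contains both p and not p.
                  branch 2.2.2.1.2 (add not (t iff s)):
                    not (t iff s): β-rule — branch into t, not s  //  not t, s.
                      branch 2.2.2.1.2.1 (add t, not s):
                        ○ open, literals {p=1, s=0, t=1}.
                      branch 2.2.2.1.2.2 (add not t, s):
                        ○ open, literals {p=1, s=1, t=0}.
              branch 2.2.2.2 (add not not p):
                not (p and (t iff s)): β-rule — branch into not p  //  not (t iff s).
                  branch 2.2.2.2.1 (add not p):
                    × closes — contains both p and not p.
                  branch 2.2.2.2.2 (add not (t iff s)):
                    not (t iff s): β-rule — branch into t, not s  //  not t, s.
                      branch 2.2.2.2.2.1 (add t, not s):
                        ○ open, literals {p=1, s=0, t=1}.
                      branch 2.2.2.2.2.2 (add not t, s):
                        ○ open, literals {p=1, s=1, t=0}.
5 branches closed, 9 open.
An open branch gives a countermodel: q=1, t=0 (unmentioned atoms arbitrary); under it the original formula is false.

Not valid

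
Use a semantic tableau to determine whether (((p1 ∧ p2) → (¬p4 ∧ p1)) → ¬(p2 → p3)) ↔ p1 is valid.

Not valid

Assume the negation and expand:
Initial set: {¬((((p1 ∧ p2) → (¬p4 ∧ p1)) → ¬(p2 → p3)) ↔ p1)}.
¬((((p1 ∧ p2) → (¬p4 ∧ p1)) → ¬(p2 → p3)) ↔ p1): β-rule — branch into (((p1 ∧ p2) → (¬p4 ∧ p1)) → ¬(p2 → p3)), ¬p1  //  ¬(((p1 ∧ p2) → (¬p4 ∧ p1)) → ¬(p2 → p3)), p1.
  branch 1 (add (((p1 ∧ p2) → (¬p4 ∧ p1)) → ¬(p2 → p3)), ¬p1):
    (((p1 ∧ p2) → (¬p4 ∧ p1)) → ¬(p2 → p3)): β-rule — branch into ¬((p1 ∧ p2) → (¬p4 ∧ p1))  //  ¬(p2 → p3).
      branch 1.1 (add ¬((p1 ∧ p2) → (¬p4 ∧ p1))):
        ¬((p1 ∧ p2) → (¬p4 ∧ p1)): α-rule — add (p1 ∧ p2), ¬(¬p4 ∧ p1).
        (p1 ∧ p2): α-rule — add p1, p2.
        × closes — contains both p1 and ¬p1.
      branch 1.2 (add ¬(p2 → p3)):
        ¬(p2 → p3): α-rule — add p2, ¬p3.
        ○ open, literals {p1=0, p2=1, p3=0}.
  branch 2 (add ¬(((p1 ∧ p2) → (¬p4 ∧ p1)) → ¬(p2 → p3)), p1):
    ¬(((p1 ∧ p2) → (¬p4 ∧ p1)) → ¬(p2 → p3)): α-rule — add ((p1 ∧ p2) → (¬p4 ∧ p1)), ¬¬(p2 → p3).
    ((p1 ∧ p2) → (¬p4 ∧ p1)): β-rule — branch into ¬(p1 ∧ p2)  //  (¬p4 ∧ p1).
      branch 2.1 (add ¬(p1 ∧ p2)):
        ¬¬(p2 → p3): β-rule — branch into ¬p2  //  p3.
          branch 2.1.1 (add ¬p2):
            ¬(p1 ∧ p2): β-rule — branch into ¬p1  //  ¬p2.
              branch 2.1.1.1 (add ¬p1):
                × closes — contains both p1 and ¬p1.
              branch 2.1.1.2 (add ¬p2):
                ○ open, literals {p1=1, p2=0}.
          branch 2.1.2 (add p3):
            ¬(p1 ∧ p2): β-rule — branch into ¬p1  //  ¬p2.
              branch 2.1.2.1 (add ¬p1):
                × closes — contains both p1 and ¬p1.
              branch 2.1.2.2 (add ¬p2):
                ○ open, literals {p1=1, p2=0, p3=1}.
      branch 2.2 (add (¬p4 ∧ p1)):
        (¬p4 ∧ p1): α-rule — add ¬p4, p1.
        ¬¬(p2 → p3): β-rule — branch into ¬p2  //  p3.
          branch 2.2.1 (add ¬p2):
            ○ open, literals {p1=1, p2=0, p4=0}.
          branch 2.2.2 (add p3):
            ○ open, literals {p1=1, p3=1, p4=0}.
3 branches closed, 5 open.
An open branch gives a countermodel: p1=0, p2=1, p3=0 (unmentioned atoms arbitrary); under it the original formula is false.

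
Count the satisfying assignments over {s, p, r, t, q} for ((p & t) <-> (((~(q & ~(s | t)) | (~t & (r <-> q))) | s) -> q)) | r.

24

Initial set: {T (((p & t) <-> (((~(q & ~(s | t)) | (~t & (r <-> q))) | s) -> q)) | r)}.
T (((p & t) <-> (((~(q & ~(s | t)) | (~t & (r <-> q))) | s) -> q)) | r): β-rule — branch into T ((p & t) <-> (((~(q & ~(s | t)) | (~t & (r <-> q))) | s) -> q))  //  T r.
  branch 1 (add T ((p & t) <-> (((~(q & ~(s | t)) | (~t & (r <-> q))) | s) -> q))):
    T ((p & t) <-> (((~(q & ~(s | t)) | (~t & (r <-> q))) | s) -> q)): β-rule — branch into T (p & t), T (((~(q & ~(s | t)) | (~t & (r <-> q))) | s) -> q)  //  F (p & t), F (((~(q & ~(s | t)) | (~t & (r <-> q))) | s) -> q).
      branch 1.1 (add T (p & t), T (((~(q & ~(s | t)) | (~t & (r <-> q))) | s) -> q)):
        T (p & t): α-rule — add T p, T t.
        T (((~(q & ~(s | t)) | (~t & (r <-> q))) | s) -> q): β-rule — branch into F ((~(q & ~(s | t)) | (~t & (r <-> q))) | s)  //  T q.
          branch 1.1.1 (add F ((~(q & ~(s | t)) | (~t & (r <-> q))) | s)):
            F ((~(q & ~(s | t)) | (~t & (r <-> q))) | s): α-rule — add F (~(q & ~(s | t)) | (~t & (r <-> q))), F s.
            F (~(q & ~(s | t)) | (~t & (r <-> q))): α-rule — add F ~(q & ~(s | t)), F (~t & (r <-> q)).
            F ~(q & ~(s | t)): α-rule — add T q, T ~(s | t).
            T ~(s | t): α-rule — add F s, F t.
            × closes — contains both t and ~t.
          branch 1.1.2 (add T q):
            ○ open, literals {p=true, q=true, t=true}.
      branch 1.2 (add F (p & t), F (((~(q & ~(s | t)) | (~t & (r <-> q))) | s) -> q)):
        F (((~(q & ~(s | t)) | (~t & (r <-> q))) | s) -> q): α-rule — add T ((~(q & ~(s | t)) | (~t & (r <-> q))) | s), F q.
        F (p & t): β-rule — branch into F p  //  F t.
          branch 1.2.1 (add F p):
            T ((~(q & ~(s | t)) | (~t & (r <-> q))) | s): β-rule — branch into T (~(q & ~(s | t)) | (~t & (r <-> q)))  //  T s.
              branch 1.2.1.1 (add T (~(q & ~(s | t)) | (~t & (r <-> q)))):
                T (~(q & ~(s | t)) | (~t & (r <-> q))): β-rule — branch into T ~(q & ~(s | t))  //  T (~t & (r <-> q)).
                  branch 1.2.1.1.1 (add T ~(q & ~(s | t))):
                    T ~(q & ~(s | t)): β-rule — branch into F q  //  F ~(s | t).
                      branch 1.2.1.1.1.1 (add F q):
                        ○ open, literals {p=false, q=false}.
                      branch 1.2.1.1.1.2 (add F ~(s | t)):
                        F ~(s | t): β-rule — branch into T s  //  T t.
                          branch 1.2.1.1.1.2.1 (add T s):
                            ○ open, literals {p=false, q=false, s=true}.
                          branch 1.2.1.1.1.2.2 (add T t):
                            ○ open, literals {p=false, q=false, t=true}.
                  branch 1.2.1.1.2 (add T (~t & (r <-> q))):
                    T (~t & (r <-> q)): α-rule — add T ~t, T (r <-> q).
                    T (r <-> q): β-rule — branch into T r, T q  //  F r, F q.
                      branch 1.2.1.1.2.1 (add T r, T q):
                        × closes — contains both q and ~q.
                      branch 1.2.1.1.2.2 (add F r, F q):
                        ○ open, literals {p=false, q=false, r=false, t=false}.
              branch 1.2.1.2 (add T s):
                ○ open, literals {p=false, q=false, s=true}.
          branch 1.2.2 (add F t):
            T ((~(q & ~(s | t)) | (~t & (r <-> q))) | s): β-rule — branch into T (~(q & ~(s | t)) | (~t & (r <-> q)))  //  T s.
              branch 1.2.2.1 (add T (~(q & ~(s | t)) | (~t & (r <-> q)))):
                T (~(q & ~(s | t)) | (~t & (r <-> q))): β-rule — branch into T ~(q & ~(s | t))  //  T (~t & (r <-> q)).
                  branch 1.2.2.1.1 (add T ~(q & ~(s | t))):
                    T ~(q & ~(s | t)): β-rule — branch into F q  //  F ~(s | t).
                      branch 1.2.2.1.1.1 (add F q):
                        ○ open, literals {q=false, t=false}.
                      branch 1.2.2.1.1.2 (add F ~(s | t)):
                        F ~(s | t): β-rule — branch into T s  //  T t.
                          branch 1.2.2.1.1.2.1 (add T s):
                            ○ open, literals {q=false, s=true, t=false}.
                          branch 1.2.2.1.1.2.2 (add T t):
                            × closes — contains both t and ~t.
                  branch 1.2.2.1.2 (add T (~t & (r <-> q))):
                    T (~t & (r <-> q)): α-rule — add T ~t, T (r <-> q).
                    T (r <-> q): β-rule — branch into T r, T q  //  F r, F q.
                      branch 1.2.2.1.2.1 (add T r, T q):
                        × closes — contains both q and ~q.
                      branch 1.2.2.1.2.2 (add F r, F q):
                        ○ open, literals {q=false, r=false, t=false}.
              branch 1.2.2.2 (add T s):
                ○ open, literals {q=false, s=true, t=false}.
  branch 2 (add T r):
    ○ open, literals {r=true}.
4 branches closed, 11 open.
Each open branch fixes some atoms; the unmentioned ones are free. Counting distinct full assignments: branch {p=true, q=true, t=true} (s, r) contributes 4 new; branch {p=false, q=false} (s, r, t) contributes 8 new; branch {p=false, q=false, s=true} (r, t) contributes 0 new; branch {p=false, q=false, t=true} (s, r) contributes 0 new; branch {p=false, q=false, r=false, t=false} (s) contributes 0 new; branch {p=false, q=false, s=true} (r, t) contributes 0 new; branch {q=false, t=false} (s, p, r) contributes 4 new; branch {q=false, s=true, t=false} (p, r) contributes 0 new; branch {q=false, r=false, t=false} (s, p) contributes 0 new; branch {q=false, s=true, t=false} (p, r) contributes 0 new; branch {r=true} (s, p, t, q) contributes 8 new. Total: 24.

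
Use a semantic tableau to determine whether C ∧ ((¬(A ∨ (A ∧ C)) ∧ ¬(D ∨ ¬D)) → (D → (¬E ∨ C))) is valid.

Assume the negation and expand:
Initial set: {¬(C ∧ ((¬(A ∨ (A ∧ C)) ∧ ¬(D ∨ ¬D)) → (D → (¬E ∨ C))))}.
¬(C ∧ ((¬(A ∨ (A ∧ C)) ∧ ¬(D ∨ ¬D)) → (D → (¬E ∨ C)))): β-rule — branch into ¬C  //  ¬((¬(A ∨ (A ∧ C)) ∧ ¬(D ∨ ¬D)) → (D → (¬E ∨ C))).
  branch 1 (add ¬C):
    ○ open, literals {C=F}.
  branch 2 (add ¬((¬(A ∨ (A ∧ C)) ∧ ¬(D ∨ ¬D)) → (D → (¬E ∨ C)))):
    ¬((¬(A ∨ (A ∧ C)) ∧ ¬(D ∨ ¬D)) → (D → (¬E ∨ C))): α-rule — add (¬(A ∨ (A ∧ C)) ∧ ¬(D ∨ ¬D)), ¬(D → (¬E ∨ C)).
    (¬(A ∨ (A ∧ C)) ∧ ¬(D ∨ ¬D)): α-rule — add ¬(A ∨ (A ∧ C)), ¬(D ∨ ¬D).
    ¬(D → (¬E ∨ C)): α-rule — add D, ¬(¬E ∨ C).
    ¬(A ∨ (A ∧ C)): α-rule — add ¬A, ¬(A ∧ C).
    ¬(D ∨ ¬D): α-rule — add ¬D, ¬¬D.
    × closes — contains both D and ¬D.
1 branch closed, 1 open.
An open branch gives a countermodel: C=F (unmentioned atoms arbitrary); under it the original formula is false.

Not valid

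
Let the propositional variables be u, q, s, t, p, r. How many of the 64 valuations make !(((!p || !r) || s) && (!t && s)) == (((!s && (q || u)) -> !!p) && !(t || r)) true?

13

Initial set: {(!(((!p || !r) || s) && (!t && s)) == (((!s && (q || u)) -> !!p) && !(t || r)))}.
(!(((!p || !r) || s) && (!t && s)) == (((!s && (q || u)) -> !!p) && !(t || r))): β-rule — branch into !(((!p || !r) || s) && (!t && s)), (((!s && (q || u)) -> !!p) && !(t || r))  //  !!(((!p || !r) || s) && (!t && s)), !(((!s && (q || u)) -> !!p) && !(t || r)).
  branch 1 (add !(((!p || !r) || s) && (!t && s)), (((!s && (q || u)) -> !!p) && !(t || r))):
    (((!s && (q || u)) -> !!p) && !(t || r)): α-rule — add ((!s && (q || u)) -> !!p), !(t || r).
    !(t || r): α-rule — add !t, !r.
    !(((!p || !r) || s) && (!t && s)): β-rule — branch into !((!p || !r) || s)  //  !(!t && s).
      branch 1.1 (add !((!p || !r) || s)):
        !((!p || !r) || s): α-rule — add !(!p || !r), !s.
        !(!p || !r): α-rule — add !!p, !!r.
        × closes — contains both r and !r.
      branch 1.2 (add !(!t && s)):
        ((!s && (q || u)) -> !!p): β-rule — branch into !(!s && (q || u))  //  !!p.
          branch 1.2.1 (add !(!s && (q || u))):
            !(!t && s): β-rule — branch into !!t  //  !s.
              branch 1.2.1.1 (add !!t):
                × closes — contains both t and !t.
              branch 1.2.1.2 (add !s):
                !(!s && (q || u)): β-rule — branch into !!s  //  !(q || u).
                  branch 1.2.1.2.1 (add !!s):
                    × closes — contains both s and !s.
                  branch 1.2.1.2.2 (add !(q || u)):
                    !(q || u): α-rule — add !q, !u.
                    ○ open, literals {q=false, r=false, s=false, t=false, u=false}.
          branch 1.2.2 (add !!p):
            !!p: drop double negation, giving p.
            !(!t && s): β-rule — branch into !!t  //  !s.
              branch 1.2.2.1 (add !!t):
                × closes — contains both t and !t.
              branch 1.2.2.2 (add !s):
                ○ open, literals {p=true, r=false, s=false, t=false}.
  branch 2 (add !!(((!p || !r) || s) && (!t && s)), !(((!s && (q || u)) -> !!p) && !(t || r))):
    !!(((!p || !r) || s) && (!t && s)): α-rule — add ((!p || !r) || s), (!t && s).
    (!t && s): α-rule — add !t, s.
    !(((!s && (q || u)) -> !!p) && !(t || r)): β-rule — branch into !((!s && (q || u)) -> !!p)  //  !!(t || r).
      branch 2.1 (add !((!s && (q || u)) -> !!p)):
        !((!s && (q || u)) -> !!p): α-rule — add (!s && (q || u)), !!!p.
        (!s && (q || u)): α-rule — add !s, (q || u).
        × closes — contains both s and !s.
      branch 2.2 (add !!(t || r)):
        ((!p || !r) || s): β-rule — branch into (!p || !r)  //  s.
          branch 2.2.1 (add (!p || !r)):
            !!(t || r): β-rule — branch into t  //  r.
              branch 2.2.1.1 (add t):
                × closes — contains both t and !t.
              branch 2.2.1.2 (add r):
                (!p || !r): β-rule — branch into !p  //  !r.
                  branch 2.2.1.2.1 (add !p):
                    ○ open, literals {p=false, r=true, s=true, t=false}.
                  branch 2.2.1.2.2 (add !r):
                    × closes — contains both r and !r.
          branch 2.2.2 (add s):
            !!(t || r): β-rule — branch into t  //  r.
              branch 2.2.2.1 (add t):
                × closes — contains both t and !t.
              branch 2.2.2.2 (add r):
                ○ open, literals {r=true, s=true, t=false}.
8 branches closed, 4 open.
Each open branch fixes some atoms; the unmentioned ones are free. Counting distinct full assignments: branch {q=false, r=false, s=false, t=false, u=false} (p) contributes 2 new; branch {p=true, r=false, s=false, t=false} (u, q) contributes 3 new; branch {p=false, r=true, s=true, t=false} (u, q) contributes 4 new; branch {r=true, s=true, t=false} (u, q, p) contributes 4 new. Total: 13.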